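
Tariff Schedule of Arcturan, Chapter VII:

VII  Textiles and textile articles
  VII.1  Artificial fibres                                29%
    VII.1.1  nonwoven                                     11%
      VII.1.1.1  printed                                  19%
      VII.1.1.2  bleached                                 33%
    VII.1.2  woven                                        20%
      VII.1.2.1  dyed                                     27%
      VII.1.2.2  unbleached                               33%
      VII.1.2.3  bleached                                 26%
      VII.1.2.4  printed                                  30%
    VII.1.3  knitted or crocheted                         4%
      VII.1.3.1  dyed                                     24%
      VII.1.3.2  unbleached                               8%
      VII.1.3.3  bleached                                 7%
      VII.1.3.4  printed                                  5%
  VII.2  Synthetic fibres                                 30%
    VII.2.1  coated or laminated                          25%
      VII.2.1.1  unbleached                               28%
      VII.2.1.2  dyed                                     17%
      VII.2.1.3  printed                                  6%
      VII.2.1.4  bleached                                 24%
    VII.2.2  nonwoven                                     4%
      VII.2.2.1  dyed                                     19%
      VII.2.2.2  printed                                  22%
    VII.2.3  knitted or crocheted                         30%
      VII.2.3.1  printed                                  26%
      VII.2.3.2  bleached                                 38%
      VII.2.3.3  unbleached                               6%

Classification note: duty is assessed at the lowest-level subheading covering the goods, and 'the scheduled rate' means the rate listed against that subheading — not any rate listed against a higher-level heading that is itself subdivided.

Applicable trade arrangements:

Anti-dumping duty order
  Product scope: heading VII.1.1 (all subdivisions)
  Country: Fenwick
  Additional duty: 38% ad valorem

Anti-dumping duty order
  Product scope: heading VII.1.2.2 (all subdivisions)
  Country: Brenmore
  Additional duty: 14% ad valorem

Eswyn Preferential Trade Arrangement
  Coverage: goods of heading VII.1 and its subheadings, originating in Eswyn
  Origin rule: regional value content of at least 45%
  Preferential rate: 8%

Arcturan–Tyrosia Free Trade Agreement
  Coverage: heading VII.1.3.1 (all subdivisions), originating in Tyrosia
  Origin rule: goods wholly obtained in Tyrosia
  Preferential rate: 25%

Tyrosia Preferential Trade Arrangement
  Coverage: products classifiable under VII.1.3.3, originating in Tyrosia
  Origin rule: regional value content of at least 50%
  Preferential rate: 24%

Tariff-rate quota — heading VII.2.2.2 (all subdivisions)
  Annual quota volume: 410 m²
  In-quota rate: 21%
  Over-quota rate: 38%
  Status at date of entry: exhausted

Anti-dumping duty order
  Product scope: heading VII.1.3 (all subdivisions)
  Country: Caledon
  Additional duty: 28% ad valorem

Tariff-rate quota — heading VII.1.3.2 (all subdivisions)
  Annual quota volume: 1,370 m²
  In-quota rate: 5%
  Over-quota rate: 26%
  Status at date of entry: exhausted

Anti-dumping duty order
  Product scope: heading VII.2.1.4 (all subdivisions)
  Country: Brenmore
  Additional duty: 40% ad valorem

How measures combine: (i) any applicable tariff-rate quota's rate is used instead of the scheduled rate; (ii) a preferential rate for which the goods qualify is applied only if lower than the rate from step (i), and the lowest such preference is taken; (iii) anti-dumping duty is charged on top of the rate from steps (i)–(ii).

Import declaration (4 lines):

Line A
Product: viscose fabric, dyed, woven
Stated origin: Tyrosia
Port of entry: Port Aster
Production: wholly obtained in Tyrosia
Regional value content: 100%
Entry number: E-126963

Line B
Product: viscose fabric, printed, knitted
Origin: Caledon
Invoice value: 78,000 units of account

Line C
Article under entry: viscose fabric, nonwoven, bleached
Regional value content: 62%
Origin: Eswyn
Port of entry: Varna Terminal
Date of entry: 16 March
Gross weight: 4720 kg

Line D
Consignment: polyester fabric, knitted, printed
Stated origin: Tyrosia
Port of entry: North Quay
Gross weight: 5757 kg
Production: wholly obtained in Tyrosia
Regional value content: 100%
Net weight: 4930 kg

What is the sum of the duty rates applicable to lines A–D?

Line A: viscose → VII.1; woven → VII.1.2; dyed → VII.1.2.1. Scheduled 27%. Tyrosia agreement on VII.1.3.1: VII.1.2.1 not covered; Tyrosia agreement on VII.1.3.3: VII.1.2.1 not covered. → 27%.
Line B: viscose → VII.1; knitted → VII.1.3; printed → VII.1.3.4. Scheduled 5%. anti-dumping (Caledon, VII.1.3): +28%; total 5% + 28% = 33%. → 33%.
Line C: viscose → VII.1; nonwoven → VII.1.1; bleached → VII.1.1.2. Scheduled 33%. Eswyn agreement on VII.1: RVC ≥ 45% → 8% available; preferential 8%. → 8%.
Line D: polyester → VII.2; knitted → VII.2.3; printed → VII.2.3.1. Scheduled 26%. Tyrosia agreement on VII.1.3.1: VII.2.3.1 not covered; Tyrosia agreement on VII.1.3.3: VII.2.3.1 not covered. → 26%.
Sum: 27% + 33% + 8% + 26% = 94%.

94%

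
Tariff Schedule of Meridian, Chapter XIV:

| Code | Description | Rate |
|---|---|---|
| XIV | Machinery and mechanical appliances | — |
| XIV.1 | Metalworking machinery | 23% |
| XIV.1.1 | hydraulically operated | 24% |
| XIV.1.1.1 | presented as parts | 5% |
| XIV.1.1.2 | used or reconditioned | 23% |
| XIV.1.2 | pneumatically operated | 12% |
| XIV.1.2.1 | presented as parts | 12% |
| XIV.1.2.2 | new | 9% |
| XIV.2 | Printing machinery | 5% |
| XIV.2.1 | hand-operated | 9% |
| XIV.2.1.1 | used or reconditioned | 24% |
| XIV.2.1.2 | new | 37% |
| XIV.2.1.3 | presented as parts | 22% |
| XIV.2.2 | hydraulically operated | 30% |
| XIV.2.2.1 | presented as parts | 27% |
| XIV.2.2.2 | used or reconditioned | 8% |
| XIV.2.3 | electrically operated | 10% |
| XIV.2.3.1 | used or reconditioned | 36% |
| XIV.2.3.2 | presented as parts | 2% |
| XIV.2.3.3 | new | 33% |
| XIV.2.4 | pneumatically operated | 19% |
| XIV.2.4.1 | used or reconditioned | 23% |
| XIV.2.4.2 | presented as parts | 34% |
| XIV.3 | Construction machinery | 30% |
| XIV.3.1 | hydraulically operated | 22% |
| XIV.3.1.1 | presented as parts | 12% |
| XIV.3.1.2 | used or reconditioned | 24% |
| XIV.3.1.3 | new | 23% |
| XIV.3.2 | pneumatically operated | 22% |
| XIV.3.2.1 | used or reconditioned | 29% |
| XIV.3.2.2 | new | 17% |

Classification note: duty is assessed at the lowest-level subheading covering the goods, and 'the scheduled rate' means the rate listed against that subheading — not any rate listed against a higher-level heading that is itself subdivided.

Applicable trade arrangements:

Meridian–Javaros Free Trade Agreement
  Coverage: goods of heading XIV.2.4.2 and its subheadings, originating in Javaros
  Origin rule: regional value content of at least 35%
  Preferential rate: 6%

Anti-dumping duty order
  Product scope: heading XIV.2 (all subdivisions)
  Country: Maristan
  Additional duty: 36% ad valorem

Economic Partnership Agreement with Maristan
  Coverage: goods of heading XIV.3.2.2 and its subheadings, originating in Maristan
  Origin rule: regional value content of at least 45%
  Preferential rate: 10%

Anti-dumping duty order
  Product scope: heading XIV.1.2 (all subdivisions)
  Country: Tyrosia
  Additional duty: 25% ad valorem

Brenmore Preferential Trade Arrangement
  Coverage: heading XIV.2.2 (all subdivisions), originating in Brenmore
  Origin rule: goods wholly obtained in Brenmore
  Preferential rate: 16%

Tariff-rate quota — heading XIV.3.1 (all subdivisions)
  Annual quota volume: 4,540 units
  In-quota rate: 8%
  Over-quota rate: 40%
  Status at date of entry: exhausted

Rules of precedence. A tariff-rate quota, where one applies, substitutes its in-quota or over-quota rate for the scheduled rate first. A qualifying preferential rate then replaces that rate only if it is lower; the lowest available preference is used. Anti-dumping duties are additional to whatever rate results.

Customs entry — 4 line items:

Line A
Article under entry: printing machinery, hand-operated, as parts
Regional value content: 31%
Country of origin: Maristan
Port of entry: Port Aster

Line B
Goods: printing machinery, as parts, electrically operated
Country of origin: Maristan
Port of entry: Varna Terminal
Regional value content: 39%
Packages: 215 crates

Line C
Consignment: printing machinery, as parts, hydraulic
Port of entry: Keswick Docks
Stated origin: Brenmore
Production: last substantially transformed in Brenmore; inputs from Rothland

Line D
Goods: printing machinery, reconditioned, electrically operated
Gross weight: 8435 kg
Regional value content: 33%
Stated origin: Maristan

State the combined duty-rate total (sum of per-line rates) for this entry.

Line A: printing → XIV.2; hand-operated → XIV.2.1; as parts → XIV.2.1.3. Scheduled 22%. Maristan agreement on XIV.3.2.2: XIV.2.1.3 not covered; anti-dumping (Maristan, XIV.2): +36%; total 22% + 36% = 58%. → 58%.
Line B: printing → XIV.2; electrically operated → XIV.2.3; as parts → XIV.2.3.2. Scheduled 2%. Maristan agreement on XIV.3.2.2: XIV.2.3.2 not covered; anti-dumping (Maristan, XIV.2): +36%; total 2% + 36% = 38%. → 38%.
Line C: printing → XIV.2; hydraulic → XIV.2.2; as parts → XIV.2.2.1. Scheduled 27%. Brenmore agreement on XIV.2.2: not wholly obtained. → 27%.
Line D: printing → XIV.2; electrically operated → XIV.2.3; reconditioned → XIV.2.3.1. Scheduled 36%. Maristan agreement on XIV.3.2.2: XIV.2.3.1 not covered; anti-dumping (Maristan, XIV.2): +36%; total 36% + 36% = 72%. → 72%.
Sum: 58% + 38% + 27% + 72% = 195%.

195%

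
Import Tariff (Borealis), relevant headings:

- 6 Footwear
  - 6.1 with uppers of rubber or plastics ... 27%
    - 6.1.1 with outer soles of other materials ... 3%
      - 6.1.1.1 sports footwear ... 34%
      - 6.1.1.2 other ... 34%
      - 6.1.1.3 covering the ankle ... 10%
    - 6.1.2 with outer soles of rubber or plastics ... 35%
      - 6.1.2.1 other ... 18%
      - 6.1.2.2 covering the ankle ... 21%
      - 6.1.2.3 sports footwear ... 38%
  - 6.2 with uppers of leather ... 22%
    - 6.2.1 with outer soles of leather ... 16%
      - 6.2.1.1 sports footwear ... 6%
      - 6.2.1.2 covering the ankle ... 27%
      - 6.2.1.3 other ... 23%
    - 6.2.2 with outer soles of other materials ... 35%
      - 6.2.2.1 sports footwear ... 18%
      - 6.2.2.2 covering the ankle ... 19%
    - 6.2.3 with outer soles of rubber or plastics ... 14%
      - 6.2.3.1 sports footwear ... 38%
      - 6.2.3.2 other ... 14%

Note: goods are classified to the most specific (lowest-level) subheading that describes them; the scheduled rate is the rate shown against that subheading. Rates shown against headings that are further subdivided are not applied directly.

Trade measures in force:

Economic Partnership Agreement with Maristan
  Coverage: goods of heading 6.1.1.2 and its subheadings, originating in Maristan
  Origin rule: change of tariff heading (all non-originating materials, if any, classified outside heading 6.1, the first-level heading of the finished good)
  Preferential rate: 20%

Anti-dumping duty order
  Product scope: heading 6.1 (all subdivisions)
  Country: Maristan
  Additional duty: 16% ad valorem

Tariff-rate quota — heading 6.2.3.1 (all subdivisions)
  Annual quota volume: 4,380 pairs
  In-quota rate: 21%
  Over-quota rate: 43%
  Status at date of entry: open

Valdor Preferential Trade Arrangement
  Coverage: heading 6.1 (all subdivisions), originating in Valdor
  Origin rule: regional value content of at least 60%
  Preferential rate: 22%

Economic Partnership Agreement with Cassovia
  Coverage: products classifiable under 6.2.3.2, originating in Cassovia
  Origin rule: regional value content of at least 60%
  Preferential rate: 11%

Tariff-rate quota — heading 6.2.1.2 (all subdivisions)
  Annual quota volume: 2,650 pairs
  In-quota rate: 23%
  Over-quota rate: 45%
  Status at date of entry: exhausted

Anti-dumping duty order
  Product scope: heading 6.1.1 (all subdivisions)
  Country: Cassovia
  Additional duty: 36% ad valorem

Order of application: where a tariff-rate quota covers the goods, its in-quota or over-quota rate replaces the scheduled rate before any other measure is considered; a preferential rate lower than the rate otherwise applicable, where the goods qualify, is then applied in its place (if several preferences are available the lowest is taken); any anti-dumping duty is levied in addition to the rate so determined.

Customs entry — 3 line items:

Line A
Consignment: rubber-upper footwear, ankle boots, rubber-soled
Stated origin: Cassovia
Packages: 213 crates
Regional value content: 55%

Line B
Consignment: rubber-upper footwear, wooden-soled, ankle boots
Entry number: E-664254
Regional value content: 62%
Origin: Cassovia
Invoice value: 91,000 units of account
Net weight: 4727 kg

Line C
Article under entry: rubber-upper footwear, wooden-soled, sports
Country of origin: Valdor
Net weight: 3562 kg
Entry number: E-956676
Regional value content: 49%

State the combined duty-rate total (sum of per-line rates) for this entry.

101%

Line A: rubber-upper → 6.1; rubber-soled → 6.1.2; ankle boots → 6.1.2.2. Scheduled 21%. Cassovia agreement on 6.2.3.2: 6.1.2.2 not covered. → 21%.
Line B: rubber-upper → 6.1; wooden-soled → 6.1.1; ankle boots → 6.1.1.3. Scheduled 10%. Cassovia agreement on 6.2.3.2: 6.1.1.3 not covered; anti-dumping (Cassovia, 6.1.1): +36%; total 10% + 36% = 46%. → 46%.
Line C: rubber-upper → 6.1; wooden-soled → 6.1.1; sports → 6.1.1.1. Scheduled 34%. Valdor agreement on 6.1: RVC < 60%. → 34%.
Sum: 21% + 46% + 34% = 101%.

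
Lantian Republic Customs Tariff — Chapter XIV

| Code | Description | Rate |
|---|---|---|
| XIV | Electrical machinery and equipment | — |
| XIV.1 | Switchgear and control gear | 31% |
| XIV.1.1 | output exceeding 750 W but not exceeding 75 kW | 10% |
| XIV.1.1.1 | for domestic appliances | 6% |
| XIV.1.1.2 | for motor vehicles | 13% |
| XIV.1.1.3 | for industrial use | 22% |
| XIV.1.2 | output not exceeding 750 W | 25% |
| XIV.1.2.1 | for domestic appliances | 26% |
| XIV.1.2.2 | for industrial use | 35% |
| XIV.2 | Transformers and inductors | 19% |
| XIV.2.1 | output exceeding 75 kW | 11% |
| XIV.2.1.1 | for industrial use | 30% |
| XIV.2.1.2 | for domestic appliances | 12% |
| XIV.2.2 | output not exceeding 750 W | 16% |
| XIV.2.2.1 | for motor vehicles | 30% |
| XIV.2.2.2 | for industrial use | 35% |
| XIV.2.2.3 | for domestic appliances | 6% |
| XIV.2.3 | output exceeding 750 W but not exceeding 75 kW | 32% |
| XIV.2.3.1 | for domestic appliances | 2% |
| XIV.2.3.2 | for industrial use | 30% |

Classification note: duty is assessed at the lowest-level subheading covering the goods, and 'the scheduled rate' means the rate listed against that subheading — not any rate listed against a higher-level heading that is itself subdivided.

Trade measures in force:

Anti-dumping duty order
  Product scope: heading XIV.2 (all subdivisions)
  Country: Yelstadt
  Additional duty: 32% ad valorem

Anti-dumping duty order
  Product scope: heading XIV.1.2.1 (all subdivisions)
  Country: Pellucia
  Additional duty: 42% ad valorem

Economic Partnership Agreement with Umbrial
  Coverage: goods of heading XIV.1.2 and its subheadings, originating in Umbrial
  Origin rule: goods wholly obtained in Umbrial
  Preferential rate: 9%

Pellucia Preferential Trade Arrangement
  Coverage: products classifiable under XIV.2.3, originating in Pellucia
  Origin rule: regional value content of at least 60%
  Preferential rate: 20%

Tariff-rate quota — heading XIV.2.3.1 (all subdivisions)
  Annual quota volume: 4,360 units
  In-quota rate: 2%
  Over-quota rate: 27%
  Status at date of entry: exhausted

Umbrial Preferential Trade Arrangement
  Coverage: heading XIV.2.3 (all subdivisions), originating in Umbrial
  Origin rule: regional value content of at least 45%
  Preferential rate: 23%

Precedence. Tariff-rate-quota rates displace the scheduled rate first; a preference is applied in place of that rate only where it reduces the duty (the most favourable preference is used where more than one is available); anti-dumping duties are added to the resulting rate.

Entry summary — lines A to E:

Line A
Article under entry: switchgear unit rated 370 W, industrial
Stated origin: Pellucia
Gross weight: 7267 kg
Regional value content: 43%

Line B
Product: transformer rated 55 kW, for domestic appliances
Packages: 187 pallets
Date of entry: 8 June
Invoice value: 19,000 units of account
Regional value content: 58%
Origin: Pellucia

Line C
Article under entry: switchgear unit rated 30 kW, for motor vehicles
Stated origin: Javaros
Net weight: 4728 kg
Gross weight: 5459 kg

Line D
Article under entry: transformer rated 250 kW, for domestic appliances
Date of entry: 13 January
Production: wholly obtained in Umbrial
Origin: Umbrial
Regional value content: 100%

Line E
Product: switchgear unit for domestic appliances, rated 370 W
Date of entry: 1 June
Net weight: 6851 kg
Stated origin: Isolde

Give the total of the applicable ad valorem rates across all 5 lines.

Line A: switchgear unit → XIV.1; rated 370 W → XIV.1.2; industrial → XIV.1.2.2. Scheduled 35%. Pellucia agreement on XIV.2.3: XIV.1.2.2 not covered. → 35%.
Line B: transformer → XIV.2; rated 55 kW → XIV.2.3; for domestic appliances → XIV.2.3.1. Scheduled 2%. quota on XIV.2.3.1 exhausted → over-quota 27%; Pellucia agreement on XIV.2.3: RVC < 60%. → 27%.
Line C: switchgear unit → XIV.1; rated 30 kW → XIV.1.1; for motor vehicles → XIV.1.1.2. Scheduled 13%. No special measure applies. → 13%.
Line D: transformer → XIV.2; rated 250 kW → XIV.2.1; for domestic appliances → XIV.2.1.2. Scheduled 12%. Umbrial agreement on XIV.1.2: XIV.2.1.2 not covered; Umbrial agreement on XIV.2.3: XIV.2.1.2 not covered. → 12%.
Line E: switchgear unit → XIV.1; rated 370 W → XIV.1.2; for domestic appliances → XIV.1.2.1. Scheduled 26%. No special measure applies. → 26%.
Sum: 35% + 27% + 13% + 12% + 26% = 113%.

113%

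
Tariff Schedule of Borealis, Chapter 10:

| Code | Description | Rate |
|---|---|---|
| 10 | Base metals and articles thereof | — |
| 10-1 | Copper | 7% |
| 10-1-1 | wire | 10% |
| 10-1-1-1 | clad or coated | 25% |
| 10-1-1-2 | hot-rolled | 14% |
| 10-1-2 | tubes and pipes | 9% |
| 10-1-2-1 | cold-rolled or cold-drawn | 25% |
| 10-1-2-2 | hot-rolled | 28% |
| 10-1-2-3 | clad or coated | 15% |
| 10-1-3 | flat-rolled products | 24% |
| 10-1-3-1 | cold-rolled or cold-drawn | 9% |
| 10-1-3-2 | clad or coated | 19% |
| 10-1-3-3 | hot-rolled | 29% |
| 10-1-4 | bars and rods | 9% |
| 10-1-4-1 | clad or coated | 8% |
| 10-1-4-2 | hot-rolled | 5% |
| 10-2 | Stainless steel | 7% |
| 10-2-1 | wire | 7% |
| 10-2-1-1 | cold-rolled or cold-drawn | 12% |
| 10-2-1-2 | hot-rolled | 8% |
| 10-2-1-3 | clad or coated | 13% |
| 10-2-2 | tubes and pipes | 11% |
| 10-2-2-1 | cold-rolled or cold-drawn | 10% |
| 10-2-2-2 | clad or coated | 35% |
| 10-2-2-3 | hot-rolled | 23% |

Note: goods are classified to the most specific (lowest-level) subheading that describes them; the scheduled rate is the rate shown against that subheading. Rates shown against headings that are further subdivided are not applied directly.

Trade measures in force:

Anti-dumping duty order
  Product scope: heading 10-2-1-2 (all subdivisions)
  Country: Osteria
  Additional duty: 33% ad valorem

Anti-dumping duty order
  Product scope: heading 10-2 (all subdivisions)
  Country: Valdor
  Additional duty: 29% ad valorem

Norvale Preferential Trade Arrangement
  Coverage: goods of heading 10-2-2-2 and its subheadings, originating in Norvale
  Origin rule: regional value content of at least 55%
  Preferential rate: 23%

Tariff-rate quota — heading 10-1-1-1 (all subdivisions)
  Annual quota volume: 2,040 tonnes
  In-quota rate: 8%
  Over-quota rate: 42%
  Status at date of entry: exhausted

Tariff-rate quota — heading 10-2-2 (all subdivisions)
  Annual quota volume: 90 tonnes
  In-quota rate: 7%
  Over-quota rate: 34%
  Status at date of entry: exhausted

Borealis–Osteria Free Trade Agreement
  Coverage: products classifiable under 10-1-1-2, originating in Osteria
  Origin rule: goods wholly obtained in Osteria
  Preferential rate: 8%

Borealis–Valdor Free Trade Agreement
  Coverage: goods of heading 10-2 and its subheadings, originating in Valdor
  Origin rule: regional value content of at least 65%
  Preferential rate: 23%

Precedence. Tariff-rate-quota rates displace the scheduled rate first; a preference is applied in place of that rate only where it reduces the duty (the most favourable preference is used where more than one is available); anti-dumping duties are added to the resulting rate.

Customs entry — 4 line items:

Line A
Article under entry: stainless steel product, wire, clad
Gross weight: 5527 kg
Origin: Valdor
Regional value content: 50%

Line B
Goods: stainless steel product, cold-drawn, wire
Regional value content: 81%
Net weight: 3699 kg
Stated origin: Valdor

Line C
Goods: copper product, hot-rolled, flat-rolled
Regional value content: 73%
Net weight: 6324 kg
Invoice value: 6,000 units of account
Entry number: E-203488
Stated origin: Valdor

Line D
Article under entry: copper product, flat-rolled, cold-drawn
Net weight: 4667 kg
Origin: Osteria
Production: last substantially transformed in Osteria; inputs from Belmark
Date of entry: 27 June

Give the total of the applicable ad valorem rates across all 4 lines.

121%

Line A: stainless steel → 10-2; wire → 10-2-1; clad → 10-2-1-3. Scheduled 13%. Valdor agreement on 10-2: RVC < 65%; anti-dumping (Valdor, 10-2): +29%; total 13% + 29% = 42%. → 42%.
Line B: stainless steel → 10-2; wire → 10-2-1; cold-drawn → 10-2-1-1. Scheduled 12%. Valdor agreement on 10-2: RVC ≥ 65% → 23% available; preference 23% not lower than 12% → no reduction; anti-dumping (Valdor, 10-2): +29%; total 12% + 29% = 41%. → 41%.
Line C: copper → 10-1; flat-rolled → 10-1-3; hot-rolled → 10-1-3-3. Scheduled 29%. Valdor agreement on 10-2: 10-1-3-3 not covered. → 29%.
Line D: copper → 10-1; flat-rolled → 10-1-3; cold-drawn → 10-1-3-1. Scheduled 9%. Osteria agreement on 10-1-1-2: 10-1-3-1 not covered. → 9%.
Sum: 42% + 41% + 29% + 9% = 121%.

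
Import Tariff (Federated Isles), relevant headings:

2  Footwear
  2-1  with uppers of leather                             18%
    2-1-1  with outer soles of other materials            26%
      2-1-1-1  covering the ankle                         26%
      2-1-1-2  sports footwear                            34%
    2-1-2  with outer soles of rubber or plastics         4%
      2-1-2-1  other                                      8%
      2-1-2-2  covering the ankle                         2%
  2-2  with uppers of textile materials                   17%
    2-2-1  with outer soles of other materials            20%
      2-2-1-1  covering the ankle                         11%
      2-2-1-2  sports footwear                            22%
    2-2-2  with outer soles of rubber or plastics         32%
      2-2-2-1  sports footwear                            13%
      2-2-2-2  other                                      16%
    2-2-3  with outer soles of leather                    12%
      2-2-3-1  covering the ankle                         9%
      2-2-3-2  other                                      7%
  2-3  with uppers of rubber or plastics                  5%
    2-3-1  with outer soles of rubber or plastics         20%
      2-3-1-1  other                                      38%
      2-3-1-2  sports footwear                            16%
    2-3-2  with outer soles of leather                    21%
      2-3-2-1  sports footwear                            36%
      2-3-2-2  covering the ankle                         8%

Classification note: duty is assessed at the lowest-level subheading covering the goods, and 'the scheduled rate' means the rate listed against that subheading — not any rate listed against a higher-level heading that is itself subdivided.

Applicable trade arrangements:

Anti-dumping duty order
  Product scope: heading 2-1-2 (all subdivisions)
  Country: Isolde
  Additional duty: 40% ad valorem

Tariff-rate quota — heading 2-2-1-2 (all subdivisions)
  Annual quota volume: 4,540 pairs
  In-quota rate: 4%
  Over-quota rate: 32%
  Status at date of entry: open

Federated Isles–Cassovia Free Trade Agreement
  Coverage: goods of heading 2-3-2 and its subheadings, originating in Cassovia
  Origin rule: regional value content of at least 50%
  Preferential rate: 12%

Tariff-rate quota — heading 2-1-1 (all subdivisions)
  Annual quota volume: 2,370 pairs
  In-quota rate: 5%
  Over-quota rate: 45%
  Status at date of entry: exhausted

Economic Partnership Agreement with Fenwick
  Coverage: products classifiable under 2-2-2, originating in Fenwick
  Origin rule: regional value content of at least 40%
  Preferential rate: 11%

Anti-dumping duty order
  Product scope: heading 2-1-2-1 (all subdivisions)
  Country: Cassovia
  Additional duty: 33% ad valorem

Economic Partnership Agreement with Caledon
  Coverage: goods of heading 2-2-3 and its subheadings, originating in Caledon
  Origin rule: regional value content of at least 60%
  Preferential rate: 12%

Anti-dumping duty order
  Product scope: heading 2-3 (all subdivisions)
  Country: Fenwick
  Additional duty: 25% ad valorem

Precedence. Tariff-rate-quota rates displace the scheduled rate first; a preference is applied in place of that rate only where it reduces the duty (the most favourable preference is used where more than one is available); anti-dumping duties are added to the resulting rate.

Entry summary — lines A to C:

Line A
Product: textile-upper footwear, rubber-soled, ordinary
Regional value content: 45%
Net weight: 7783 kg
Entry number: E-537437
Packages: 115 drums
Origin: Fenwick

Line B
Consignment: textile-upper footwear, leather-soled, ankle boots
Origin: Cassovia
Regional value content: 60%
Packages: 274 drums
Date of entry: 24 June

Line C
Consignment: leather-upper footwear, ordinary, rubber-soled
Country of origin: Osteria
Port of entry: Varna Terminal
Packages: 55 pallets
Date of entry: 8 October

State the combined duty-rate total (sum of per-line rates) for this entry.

28%

Line A: textile-upper → 2-2; rubber-soled → 2-2-2; ordinary → 2-2-2-2. Scheduled 16%. Fenwick agreement on 2-2-2: RVC ≥ 40% → 11% available; preferential 11%. → 11%.
Line B: textile-upper → 2-2; leather-soled → 2-2-3; ankle boots → 2-2-3-1. Scheduled 9%. Cassovia agreement on 2-3-2: 2-2-3-1 not covered. → 9%.
Line C: leather-upper → 2-1; rubber-soled → 2-1-2; ordinary → 2-1-2-1. Scheduled 8%. No special measure applies. → 8%.
Sum: 11% + 9% + 8% = 28%.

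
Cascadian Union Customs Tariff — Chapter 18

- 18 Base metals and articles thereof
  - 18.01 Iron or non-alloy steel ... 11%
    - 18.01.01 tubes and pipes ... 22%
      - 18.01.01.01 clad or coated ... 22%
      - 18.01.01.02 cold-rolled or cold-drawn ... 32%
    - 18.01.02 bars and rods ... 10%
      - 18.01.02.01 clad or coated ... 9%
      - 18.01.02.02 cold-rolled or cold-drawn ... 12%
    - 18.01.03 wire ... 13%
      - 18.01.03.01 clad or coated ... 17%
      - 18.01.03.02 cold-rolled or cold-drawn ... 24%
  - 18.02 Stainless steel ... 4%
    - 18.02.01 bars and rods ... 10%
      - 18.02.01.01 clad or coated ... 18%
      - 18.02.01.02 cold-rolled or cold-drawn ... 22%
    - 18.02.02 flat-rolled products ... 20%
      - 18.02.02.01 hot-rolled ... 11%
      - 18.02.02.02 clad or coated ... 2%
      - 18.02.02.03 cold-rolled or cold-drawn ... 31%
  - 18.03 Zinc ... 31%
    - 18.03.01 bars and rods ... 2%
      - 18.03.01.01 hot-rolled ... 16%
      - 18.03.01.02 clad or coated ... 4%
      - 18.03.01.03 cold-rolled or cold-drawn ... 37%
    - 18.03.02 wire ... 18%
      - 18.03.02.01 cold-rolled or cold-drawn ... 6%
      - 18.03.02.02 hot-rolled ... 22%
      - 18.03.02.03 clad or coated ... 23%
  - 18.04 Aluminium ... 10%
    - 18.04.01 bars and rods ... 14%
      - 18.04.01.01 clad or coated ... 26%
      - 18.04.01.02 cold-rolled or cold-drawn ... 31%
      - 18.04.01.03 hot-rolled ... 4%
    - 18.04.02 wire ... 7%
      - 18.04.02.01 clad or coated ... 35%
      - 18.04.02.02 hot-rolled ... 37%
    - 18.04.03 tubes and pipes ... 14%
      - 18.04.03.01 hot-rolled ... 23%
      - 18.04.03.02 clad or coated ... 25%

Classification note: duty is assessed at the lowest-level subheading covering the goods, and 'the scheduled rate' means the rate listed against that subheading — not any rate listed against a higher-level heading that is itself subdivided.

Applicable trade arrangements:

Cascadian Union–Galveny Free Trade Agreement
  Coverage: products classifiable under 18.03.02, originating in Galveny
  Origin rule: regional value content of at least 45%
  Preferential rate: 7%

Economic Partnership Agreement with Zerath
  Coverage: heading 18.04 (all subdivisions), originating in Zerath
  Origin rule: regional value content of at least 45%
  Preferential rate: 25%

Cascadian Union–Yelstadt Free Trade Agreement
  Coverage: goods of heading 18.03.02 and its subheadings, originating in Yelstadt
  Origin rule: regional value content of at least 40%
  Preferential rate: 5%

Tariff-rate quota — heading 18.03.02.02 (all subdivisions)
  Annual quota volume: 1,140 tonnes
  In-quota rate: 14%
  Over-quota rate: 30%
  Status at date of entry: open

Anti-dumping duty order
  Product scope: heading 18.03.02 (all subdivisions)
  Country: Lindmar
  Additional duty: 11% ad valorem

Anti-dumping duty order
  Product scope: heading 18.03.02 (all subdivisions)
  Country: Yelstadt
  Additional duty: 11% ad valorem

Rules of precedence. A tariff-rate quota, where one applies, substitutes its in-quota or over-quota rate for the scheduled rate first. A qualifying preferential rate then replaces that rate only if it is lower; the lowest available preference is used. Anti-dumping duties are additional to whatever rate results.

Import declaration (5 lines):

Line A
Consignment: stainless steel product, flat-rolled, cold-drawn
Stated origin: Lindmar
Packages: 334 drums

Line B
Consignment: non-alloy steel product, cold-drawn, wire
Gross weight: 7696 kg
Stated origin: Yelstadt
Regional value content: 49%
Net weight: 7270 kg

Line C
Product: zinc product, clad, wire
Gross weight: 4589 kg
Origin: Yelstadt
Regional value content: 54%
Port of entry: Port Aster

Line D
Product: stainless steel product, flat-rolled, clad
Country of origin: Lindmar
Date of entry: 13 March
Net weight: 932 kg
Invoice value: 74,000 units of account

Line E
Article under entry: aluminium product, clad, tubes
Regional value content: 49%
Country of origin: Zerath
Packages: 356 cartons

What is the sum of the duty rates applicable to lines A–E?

Line A: stainless steel → 18.02; flat-rolled → 18.02.02; cold-drawn → 18.02.02.03. Scheduled 31%. No special measure applies. → 31%.
Line B: non-alloy steel → 18.01; wire → 18.01.03; cold-drawn → 18.01.03.02. Scheduled 24%. Yelstadt agreement on 18.03.02: 18.01.03.02 not covered. → 24%.
Line C: zinc → 18.03; wire → 18.03.02; clad → 18.03.02.03. Scheduled 23%. Yelstadt agreement on 18.03.02: RVC ≥ 40% → 5% available; preferential 5%; anti-dumping (Yelstadt, 18.03.02): +11%; total 5% + 11% = 16%. → 16%.
Line D: stainless steel → 18.02; flat-rolled → 18.02.02; clad → 18.02.02.02. Scheduled 2%. No special measure applies. → 2%.
Line E: aluminium → 18.04; tubes → 18.04.03; clad → 18.04.03.02. Scheduled 25%. Zerath agreement on 18.04: RVC ≥ 45% → 25% available; preference 25% not lower than 25% → no reduction. → 25%.
Sum: 31% + 24% + 16% + 2% + 25% = 98%.

98%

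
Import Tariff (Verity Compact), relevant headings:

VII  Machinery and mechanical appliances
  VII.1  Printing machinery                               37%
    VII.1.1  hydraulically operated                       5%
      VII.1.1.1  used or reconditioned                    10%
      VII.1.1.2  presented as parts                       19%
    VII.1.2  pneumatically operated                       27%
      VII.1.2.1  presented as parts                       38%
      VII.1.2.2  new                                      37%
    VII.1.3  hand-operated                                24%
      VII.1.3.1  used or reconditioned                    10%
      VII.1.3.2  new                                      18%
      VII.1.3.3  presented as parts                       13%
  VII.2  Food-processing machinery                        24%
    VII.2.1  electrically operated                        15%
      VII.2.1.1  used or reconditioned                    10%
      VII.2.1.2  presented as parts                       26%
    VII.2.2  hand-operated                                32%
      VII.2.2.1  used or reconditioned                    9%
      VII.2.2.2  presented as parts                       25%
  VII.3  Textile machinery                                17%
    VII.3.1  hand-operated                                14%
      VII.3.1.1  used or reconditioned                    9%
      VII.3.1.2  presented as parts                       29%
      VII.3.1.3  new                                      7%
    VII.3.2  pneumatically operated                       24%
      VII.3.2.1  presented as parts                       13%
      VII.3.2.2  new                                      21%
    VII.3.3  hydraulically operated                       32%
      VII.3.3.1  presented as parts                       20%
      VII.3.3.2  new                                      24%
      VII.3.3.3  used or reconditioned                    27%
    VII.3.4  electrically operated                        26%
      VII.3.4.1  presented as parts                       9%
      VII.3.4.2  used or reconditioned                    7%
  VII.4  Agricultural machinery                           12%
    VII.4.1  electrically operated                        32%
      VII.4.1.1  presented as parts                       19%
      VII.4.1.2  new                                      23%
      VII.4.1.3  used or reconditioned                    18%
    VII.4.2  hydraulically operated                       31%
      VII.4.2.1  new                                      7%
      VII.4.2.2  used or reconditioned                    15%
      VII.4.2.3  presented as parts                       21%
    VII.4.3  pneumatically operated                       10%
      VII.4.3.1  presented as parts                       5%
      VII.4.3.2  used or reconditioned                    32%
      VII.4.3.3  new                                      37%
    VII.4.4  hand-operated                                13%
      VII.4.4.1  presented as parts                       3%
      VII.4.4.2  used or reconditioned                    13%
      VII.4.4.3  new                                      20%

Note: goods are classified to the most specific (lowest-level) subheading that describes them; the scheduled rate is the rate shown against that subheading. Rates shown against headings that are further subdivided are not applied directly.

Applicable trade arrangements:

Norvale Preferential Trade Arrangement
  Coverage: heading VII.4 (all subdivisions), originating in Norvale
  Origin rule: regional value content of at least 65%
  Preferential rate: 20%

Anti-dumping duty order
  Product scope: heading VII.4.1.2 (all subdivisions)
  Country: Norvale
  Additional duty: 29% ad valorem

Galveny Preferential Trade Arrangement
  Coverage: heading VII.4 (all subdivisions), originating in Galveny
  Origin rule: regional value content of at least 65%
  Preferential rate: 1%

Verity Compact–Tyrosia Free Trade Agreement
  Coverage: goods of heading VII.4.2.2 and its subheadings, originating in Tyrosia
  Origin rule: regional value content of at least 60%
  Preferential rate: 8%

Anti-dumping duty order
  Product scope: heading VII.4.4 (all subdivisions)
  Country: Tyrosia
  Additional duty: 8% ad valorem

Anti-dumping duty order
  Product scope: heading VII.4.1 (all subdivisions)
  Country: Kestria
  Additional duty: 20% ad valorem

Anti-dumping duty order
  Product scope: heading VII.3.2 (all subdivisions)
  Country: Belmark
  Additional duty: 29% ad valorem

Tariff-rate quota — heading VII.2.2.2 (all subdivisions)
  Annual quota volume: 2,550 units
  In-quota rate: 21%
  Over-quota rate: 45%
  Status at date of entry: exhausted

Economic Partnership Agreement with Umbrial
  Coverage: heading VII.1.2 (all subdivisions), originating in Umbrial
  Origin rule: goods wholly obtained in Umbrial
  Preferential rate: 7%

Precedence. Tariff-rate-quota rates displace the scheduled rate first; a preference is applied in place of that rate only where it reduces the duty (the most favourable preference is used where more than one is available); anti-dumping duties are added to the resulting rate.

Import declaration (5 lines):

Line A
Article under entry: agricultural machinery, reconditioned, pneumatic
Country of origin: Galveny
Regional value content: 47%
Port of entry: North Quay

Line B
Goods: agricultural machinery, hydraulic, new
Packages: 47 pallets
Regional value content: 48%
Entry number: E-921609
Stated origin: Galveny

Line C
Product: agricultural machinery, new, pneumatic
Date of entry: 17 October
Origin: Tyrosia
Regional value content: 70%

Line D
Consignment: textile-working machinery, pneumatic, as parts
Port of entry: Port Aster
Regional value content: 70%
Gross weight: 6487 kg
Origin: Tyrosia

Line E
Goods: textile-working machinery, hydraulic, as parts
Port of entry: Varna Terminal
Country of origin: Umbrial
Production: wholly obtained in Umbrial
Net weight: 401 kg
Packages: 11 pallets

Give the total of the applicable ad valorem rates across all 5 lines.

109%

Line A: agricultural → VII.4; pneumatic → VII.4.3; reconditioned → VII.4.3.2. Scheduled 32%. Galveny agreement on VII.4: RVC < 65%. → 32%.
Line B: agricultural → VII.4; hydraulic → VII.4.2; new → VII.4.2.1. Scheduled 7%. Galveny agreement on VII.4: RVC < 65%. → 7%.
Line C: agricultural → VII.4; pneumatic → VII.4.3; new → VII.4.3.3. Scheduled 37%. Tyrosia agreement on VII.4.2.2: VII.4.3.3 not covered. → 37%.
Line D: textile-working → VII.3; pneumatic → VII.3.2; as parts → VII.3.2.1. Scheduled 13%. Tyrosia agreement on VII.4.2.2: VII.3.2.1 not covered. → 13%.
Line E: textile-working → VII.3; hydraulic → VII.3.3; as parts → VII.3.3.1. Scheduled 20%. Umbrial agreement on VII.1.2: VII.3.3.1 not covered. → 20%.
Sum: 32% + 7% + 37% + 13% + 20% = 109%.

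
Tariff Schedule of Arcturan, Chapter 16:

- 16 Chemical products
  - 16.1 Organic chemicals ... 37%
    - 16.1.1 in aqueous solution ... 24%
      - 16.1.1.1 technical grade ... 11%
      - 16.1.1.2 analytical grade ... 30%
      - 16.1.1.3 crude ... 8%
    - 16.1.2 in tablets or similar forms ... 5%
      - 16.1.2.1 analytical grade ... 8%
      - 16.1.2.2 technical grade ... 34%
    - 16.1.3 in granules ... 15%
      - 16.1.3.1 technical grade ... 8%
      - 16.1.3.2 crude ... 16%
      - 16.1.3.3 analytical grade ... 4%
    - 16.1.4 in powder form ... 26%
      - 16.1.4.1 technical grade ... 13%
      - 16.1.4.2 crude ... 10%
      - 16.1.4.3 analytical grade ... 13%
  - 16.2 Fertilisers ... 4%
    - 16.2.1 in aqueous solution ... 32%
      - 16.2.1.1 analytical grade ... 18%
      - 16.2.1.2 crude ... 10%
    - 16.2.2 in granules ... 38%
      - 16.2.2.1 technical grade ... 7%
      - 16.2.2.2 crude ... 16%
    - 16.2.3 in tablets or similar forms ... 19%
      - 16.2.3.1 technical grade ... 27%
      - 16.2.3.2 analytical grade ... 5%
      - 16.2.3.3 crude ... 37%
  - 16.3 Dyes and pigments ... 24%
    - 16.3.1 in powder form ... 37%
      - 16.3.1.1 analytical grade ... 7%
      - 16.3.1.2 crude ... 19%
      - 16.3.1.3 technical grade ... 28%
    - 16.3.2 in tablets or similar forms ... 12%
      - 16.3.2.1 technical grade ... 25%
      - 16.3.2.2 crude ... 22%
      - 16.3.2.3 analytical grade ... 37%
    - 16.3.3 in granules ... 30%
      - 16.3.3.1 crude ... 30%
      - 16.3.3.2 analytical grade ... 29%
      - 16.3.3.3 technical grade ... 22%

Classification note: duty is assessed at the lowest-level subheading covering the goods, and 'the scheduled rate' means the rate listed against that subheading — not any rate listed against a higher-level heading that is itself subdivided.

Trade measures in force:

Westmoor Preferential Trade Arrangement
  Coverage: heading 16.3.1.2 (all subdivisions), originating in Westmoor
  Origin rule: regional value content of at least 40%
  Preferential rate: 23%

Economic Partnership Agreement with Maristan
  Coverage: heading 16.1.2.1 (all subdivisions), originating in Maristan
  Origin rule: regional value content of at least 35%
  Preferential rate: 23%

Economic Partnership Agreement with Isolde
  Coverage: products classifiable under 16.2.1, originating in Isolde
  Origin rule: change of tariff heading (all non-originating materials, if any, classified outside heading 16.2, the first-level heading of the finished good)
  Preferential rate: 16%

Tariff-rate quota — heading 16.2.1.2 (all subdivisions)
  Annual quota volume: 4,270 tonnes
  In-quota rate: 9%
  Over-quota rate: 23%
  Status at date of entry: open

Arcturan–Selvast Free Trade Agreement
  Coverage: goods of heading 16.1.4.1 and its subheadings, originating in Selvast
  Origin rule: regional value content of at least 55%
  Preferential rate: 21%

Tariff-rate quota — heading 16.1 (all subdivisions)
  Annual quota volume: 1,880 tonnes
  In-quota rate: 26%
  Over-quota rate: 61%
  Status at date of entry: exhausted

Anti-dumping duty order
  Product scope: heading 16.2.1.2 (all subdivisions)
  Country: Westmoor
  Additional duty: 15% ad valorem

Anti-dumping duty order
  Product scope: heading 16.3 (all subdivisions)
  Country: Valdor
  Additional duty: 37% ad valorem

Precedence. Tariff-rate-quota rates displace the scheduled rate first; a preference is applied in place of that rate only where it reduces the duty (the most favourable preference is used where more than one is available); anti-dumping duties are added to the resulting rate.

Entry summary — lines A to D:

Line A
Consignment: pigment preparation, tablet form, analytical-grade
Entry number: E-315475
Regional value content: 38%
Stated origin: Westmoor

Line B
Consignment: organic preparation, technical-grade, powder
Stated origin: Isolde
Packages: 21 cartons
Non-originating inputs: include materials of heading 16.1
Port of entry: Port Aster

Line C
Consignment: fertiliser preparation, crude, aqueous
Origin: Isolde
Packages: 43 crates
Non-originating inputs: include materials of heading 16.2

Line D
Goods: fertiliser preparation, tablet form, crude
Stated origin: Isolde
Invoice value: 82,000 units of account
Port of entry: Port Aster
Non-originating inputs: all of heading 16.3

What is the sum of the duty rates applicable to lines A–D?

144%

Line A: pigment → 16.3; tablet form → 16.3.2; analytical-grade → 16.3.2.3. Scheduled 37%. Westmoor agreement on 16.3.1.2: 16.3.2.3 not covered. → 37%.
Line B: organic → 16.1; powder → 16.1.4; technical-grade → 16.1.4.1. Scheduled 13%. quota on 16.1 exhausted → over-quota 61%; Isolde agreement on 16.2.1: 16.1.4.1 not covered. → 61%.
Line C: fertiliser → 16.2; aqueous → 16.2.1; crude → 16.2.1.2. Scheduled 10%. quota on 16.2.1.2 open → in-quota 9%; Isolde agreement on 16.2.1: CTH not met. → 9%.
Line D: fertiliser → 16.2; tablet form → 16.2.3; crude → 16.2.3.3. Scheduled 37%. Isolde agreement on 16.2.1: 16.2.3.3 not covered. → 37%.
Sum: 37% + 61% + 9% + 37% = 144%.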